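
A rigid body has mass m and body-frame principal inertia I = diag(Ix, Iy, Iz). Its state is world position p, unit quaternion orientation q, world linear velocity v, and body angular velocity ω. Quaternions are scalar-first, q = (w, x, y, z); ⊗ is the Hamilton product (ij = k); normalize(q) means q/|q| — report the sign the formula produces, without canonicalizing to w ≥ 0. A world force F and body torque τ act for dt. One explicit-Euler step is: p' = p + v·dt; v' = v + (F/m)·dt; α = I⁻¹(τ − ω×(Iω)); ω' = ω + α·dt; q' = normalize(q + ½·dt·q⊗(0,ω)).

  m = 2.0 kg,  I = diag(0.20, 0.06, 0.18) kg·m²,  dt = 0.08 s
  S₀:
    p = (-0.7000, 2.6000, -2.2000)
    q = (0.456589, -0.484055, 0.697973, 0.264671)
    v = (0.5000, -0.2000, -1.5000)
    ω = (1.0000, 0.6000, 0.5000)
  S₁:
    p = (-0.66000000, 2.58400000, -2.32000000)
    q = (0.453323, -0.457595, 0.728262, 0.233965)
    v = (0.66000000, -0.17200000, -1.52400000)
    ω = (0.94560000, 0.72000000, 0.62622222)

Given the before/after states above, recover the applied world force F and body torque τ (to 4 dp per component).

ω₁ − ω₀ = (-0.05440000, 0.12000000, 0.12622222)
applied torque τ = (-0.1000, 0.1000, 0.2000)
Δv = v₁−v₀ = (0.16000000, 0.02800000, -0.02400000)
m·(v₁−v₀)/dt = (4.0000, 0.7000, -0.6000)

F = (4.0000, 0.7000, -0.6000)
τ = (-0.1000, 0.1000, 0.2000)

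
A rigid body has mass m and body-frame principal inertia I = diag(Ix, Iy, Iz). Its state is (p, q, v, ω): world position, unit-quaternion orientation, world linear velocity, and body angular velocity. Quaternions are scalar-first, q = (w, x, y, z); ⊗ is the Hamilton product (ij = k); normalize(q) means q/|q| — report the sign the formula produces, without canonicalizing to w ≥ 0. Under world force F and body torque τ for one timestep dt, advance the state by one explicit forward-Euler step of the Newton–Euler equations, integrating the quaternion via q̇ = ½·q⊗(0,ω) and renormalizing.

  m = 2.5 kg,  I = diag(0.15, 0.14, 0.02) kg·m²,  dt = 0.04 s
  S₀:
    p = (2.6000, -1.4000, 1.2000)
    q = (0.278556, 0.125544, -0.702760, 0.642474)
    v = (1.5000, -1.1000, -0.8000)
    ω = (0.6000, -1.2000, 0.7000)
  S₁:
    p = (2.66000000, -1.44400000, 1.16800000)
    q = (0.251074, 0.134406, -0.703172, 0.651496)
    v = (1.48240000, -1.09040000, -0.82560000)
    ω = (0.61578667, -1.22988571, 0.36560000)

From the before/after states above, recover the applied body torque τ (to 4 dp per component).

τ = (0.1600, -0.0500, -0.1600)

rate change Δω = (0.01578667, -0.02988571, -0.33440000)
I·α + gyro = (0.1600, -0.0500, -0.1600)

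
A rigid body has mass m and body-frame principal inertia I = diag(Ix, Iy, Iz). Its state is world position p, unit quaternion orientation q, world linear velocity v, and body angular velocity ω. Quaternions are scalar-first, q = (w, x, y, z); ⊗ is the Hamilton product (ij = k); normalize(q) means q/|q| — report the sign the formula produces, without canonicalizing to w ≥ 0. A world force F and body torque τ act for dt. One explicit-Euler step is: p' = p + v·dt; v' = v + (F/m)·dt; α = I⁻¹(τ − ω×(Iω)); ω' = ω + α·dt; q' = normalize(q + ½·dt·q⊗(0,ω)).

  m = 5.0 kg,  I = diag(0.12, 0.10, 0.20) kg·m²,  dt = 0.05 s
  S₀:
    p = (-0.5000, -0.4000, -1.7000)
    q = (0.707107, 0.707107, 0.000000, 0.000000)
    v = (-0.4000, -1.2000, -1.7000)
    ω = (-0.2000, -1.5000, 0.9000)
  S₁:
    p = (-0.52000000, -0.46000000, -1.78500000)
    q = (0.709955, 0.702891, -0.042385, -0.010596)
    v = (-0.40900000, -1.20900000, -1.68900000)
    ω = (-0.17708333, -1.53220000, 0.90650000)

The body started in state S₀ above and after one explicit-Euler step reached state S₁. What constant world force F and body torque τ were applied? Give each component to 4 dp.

F = (-0.9000, -0.9000, 1.1000)
τ = (-0.0800, -0.0500, 0.0200)

Δω = ω₁−ω₀ = (0.02291667, -0.03220000, 0.00650000)
precession coupling = (-0.1350, 0.0144, -0.0060)
applied torque τ = (-0.0800, -0.0500, 0.0200)
v₁ − v₀ = (-0.00900000, -0.00900000, 0.01100000)
F = m·Δv/dt = (-0.9000, -0.9000, 1.1000)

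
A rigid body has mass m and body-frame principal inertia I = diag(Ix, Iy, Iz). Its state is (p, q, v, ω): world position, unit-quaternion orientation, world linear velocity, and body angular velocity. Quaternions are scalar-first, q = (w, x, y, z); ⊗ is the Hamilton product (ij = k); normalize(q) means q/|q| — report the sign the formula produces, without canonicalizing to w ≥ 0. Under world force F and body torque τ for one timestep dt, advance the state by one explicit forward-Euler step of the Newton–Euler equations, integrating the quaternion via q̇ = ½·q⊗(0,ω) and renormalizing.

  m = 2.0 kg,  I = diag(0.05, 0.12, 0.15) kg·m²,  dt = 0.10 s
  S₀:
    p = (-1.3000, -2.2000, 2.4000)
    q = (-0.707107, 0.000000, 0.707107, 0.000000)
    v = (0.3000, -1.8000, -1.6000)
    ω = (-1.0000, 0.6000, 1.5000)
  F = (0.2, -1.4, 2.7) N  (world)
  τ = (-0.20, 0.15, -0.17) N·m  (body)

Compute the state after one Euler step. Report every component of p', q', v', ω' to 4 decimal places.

p' = (-1.2700, -2.3800, 2.2400)
q' = (-0.7251, 0.0880, 0.6828, -0.0176)
v' = (0.3100, -1.8700, -1.4650)
ω' = (-1.4540, 0.6000, 1.4147)

gyro term ω×Iω = (0.0270, 0.1500, -0.0420)
angular accel α = (-4.5400, 0.0000, -0.8533)
new body rate ω' = (-1.4540, 0.6000, 1.4147)
Hamilton product q⊗(0,ω) = (-0.4242642, 1.7677675, -0.4242642, -0.3535535)
q + ½dt·q⊗(0,ω), renormalized = (-0.7251, 0.0880, 0.6828, -0.0176)
new position p' = (-1.2700, -2.3800, 2.2400)
v' = v + a·dt = (0.3100, -1.8700, -1.4650)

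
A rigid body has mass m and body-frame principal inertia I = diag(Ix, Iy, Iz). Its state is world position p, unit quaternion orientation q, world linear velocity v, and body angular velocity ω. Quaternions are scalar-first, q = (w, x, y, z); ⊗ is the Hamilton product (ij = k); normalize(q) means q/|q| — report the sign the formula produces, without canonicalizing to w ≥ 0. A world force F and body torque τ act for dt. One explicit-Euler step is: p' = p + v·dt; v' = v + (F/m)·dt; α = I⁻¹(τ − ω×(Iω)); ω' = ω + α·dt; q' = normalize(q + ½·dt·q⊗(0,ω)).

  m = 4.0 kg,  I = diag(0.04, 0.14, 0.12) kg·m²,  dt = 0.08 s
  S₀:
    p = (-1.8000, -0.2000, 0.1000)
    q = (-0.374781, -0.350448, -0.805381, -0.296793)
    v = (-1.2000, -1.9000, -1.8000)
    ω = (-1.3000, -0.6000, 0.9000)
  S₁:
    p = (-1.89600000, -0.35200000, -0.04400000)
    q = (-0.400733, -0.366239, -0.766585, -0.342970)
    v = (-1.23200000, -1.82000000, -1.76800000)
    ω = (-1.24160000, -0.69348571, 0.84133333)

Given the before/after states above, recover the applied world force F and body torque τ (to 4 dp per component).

F = (-1.6000, 4.0000, 1.6000)
τ = (0.0400, -0.0700, -0.0100)

Δv = v₁−v₀ = (-0.03200000, 0.08000000, 0.03200000)
applied force F = (-1.6000, 4.0000, 1.6000)
ω₁ − ω₀ = (0.05840000, -0.09348571, -0.05866667)
τ = I·(Δω/dt) + ω₀×(Iω₀) = (0.0400, -0.0700, -0.0100)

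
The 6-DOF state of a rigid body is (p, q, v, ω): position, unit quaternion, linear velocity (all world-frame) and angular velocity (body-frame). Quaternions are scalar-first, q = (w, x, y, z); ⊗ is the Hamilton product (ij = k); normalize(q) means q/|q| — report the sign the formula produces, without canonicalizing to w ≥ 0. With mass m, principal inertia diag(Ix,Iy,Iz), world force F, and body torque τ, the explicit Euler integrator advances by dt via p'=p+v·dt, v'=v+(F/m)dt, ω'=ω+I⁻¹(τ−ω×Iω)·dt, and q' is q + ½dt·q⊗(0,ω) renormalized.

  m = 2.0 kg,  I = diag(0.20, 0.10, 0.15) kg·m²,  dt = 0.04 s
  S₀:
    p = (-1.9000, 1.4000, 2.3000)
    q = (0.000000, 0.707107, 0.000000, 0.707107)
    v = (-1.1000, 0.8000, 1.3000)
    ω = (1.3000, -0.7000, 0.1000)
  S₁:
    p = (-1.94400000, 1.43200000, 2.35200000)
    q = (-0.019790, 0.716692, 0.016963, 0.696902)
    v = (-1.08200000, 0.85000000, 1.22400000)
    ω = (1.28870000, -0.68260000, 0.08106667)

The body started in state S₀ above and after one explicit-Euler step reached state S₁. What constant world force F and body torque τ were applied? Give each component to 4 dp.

rate change Δω = (-0.01130000, 0.01740000, -0.01893333)
ω₀×(Iω₀) = (-0.0035, 0.0065, 0.0910)
applied torque τ = (-0.0600, 0.0500, 0.0200)
v₁ − v₀ = (0.01800000, 0.05000000, -0.07600000)
m·(v₁−v₀)/dt = (0.9000, 2.5000, -3.8000)

F = (0.9000, 2.5000, -3.8000)
τ = (-0.0600, 0.0500, 0.0200)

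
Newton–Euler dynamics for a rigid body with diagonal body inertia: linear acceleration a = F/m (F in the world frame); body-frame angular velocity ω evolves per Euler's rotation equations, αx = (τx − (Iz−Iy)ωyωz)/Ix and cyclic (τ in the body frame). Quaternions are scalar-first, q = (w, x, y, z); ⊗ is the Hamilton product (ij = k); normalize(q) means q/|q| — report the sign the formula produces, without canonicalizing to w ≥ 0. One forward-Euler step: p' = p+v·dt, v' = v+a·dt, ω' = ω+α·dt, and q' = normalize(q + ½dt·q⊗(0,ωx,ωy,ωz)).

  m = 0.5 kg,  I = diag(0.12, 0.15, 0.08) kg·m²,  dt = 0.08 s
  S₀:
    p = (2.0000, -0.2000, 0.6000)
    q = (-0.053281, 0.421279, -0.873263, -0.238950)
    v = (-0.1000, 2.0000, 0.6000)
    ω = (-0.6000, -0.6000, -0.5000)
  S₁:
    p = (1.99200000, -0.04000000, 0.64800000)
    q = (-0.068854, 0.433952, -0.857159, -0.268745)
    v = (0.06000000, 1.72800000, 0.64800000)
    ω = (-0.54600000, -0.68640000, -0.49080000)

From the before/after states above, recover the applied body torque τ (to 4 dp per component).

Δω = ω₁−ω₀ = (0.05400000, -0.08640000, 0.00920000)
precession coupling = (-0.0210, 0.0120, 0.0108)
I·α + gyro = (0.0600, -0.1500, 0.0200)

τ = (0.0600, -0.1500, 0.0200)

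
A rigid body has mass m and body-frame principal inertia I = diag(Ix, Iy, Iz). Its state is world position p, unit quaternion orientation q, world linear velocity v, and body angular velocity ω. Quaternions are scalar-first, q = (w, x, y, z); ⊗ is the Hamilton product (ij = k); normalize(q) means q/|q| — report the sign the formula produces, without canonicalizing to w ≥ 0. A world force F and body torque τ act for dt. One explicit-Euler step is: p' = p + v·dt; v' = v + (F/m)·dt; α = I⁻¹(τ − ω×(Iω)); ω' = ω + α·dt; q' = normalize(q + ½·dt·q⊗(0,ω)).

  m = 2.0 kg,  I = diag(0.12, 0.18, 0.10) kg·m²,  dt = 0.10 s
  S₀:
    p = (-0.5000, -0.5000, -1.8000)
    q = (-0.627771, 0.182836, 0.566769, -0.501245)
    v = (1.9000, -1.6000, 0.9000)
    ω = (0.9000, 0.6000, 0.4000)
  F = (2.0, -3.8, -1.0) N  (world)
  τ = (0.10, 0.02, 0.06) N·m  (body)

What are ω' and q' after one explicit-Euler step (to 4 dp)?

ω×(Iω) gyroscopic = (-0.0192, 0.0072, 0.0324)
angular accel α = (0.9933, 0.0711, 0.2760)
ω' = ω + α·dt = (0.9993, 0.6071, 0.4276)
q⊗(0,ω) = (-0.3041158, -0.0375393, -0.9009175, -0.6514989)
updated quaternion q' = (-0.6419, 0.1807, 0.5209, -0.5329)

ω' = (0.9993, 0.6071, 0.4276)
q' = (-0.6419, 0.1807, 0.5209, -0.5329)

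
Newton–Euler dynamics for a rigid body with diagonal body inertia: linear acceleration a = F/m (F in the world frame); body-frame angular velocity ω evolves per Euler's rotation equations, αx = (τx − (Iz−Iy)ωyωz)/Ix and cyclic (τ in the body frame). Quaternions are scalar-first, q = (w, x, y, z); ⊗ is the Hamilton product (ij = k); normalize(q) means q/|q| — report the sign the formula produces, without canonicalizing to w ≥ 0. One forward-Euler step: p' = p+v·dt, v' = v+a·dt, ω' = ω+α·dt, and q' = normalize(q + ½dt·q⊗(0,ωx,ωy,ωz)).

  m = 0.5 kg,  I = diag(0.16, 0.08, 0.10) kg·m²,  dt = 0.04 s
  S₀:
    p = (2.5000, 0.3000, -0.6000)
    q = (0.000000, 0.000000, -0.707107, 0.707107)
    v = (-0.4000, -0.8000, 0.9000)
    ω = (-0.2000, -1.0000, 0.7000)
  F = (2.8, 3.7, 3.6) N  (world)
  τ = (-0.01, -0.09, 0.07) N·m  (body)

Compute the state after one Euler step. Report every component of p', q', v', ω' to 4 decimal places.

gyro term ω×Iω = (-0.0140, -0.0084, -0.0160)
angular accel α = (0.0250, -1.0200, 0.8600)
new body rate ω' = (-0.1990, -1.0408, 0.7344)
q⊗(0,ω) = (-1.2020819, 0.2121321, -0.1414214, -0.1414214)
q' = normalize(q + ½dt·q⊗(0,ω)) = (-0.0240, 0.0042, -0.7097, 0.7041)
a = (5.6000, 7.4000, 7.2000)
p' = p + v·dt = (2.4840, 0.2680, -0.5640)
new velocity v' = (-0.1760, -0.5040, 1.1880)

p' = (2.4840, 0.2680, -0.5640)
q' = (-0.0240, 0.0042, -0.7097, 0.7041)
v' = (-0.1760, -0.5040, 1.1880)
ω' = (-0.1990, -1.0408, 0.7344)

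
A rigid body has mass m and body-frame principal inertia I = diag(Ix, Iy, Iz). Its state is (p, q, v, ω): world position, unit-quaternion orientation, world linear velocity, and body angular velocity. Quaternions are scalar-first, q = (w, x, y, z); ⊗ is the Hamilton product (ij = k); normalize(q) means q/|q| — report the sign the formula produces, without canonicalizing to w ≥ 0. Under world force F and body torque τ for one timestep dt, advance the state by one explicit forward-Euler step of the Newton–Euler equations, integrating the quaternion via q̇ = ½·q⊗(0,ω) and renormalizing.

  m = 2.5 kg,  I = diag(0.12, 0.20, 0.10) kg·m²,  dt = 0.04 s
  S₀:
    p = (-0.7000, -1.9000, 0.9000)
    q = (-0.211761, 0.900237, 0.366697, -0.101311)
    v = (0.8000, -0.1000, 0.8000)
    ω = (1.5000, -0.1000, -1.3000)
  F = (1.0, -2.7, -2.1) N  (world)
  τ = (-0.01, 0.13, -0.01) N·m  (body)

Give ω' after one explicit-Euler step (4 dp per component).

ω' = (1.5010, -0.0662, -1.2992)

precession coupling ω×(Iω) = (-0.0130, -0.0390, -0.0120)
α = I⁻¹(τ − ω×Iω) = (0.0250, 0.8450, 0.0200)
ω' = ω + α·dt = (1.5010, -0.0662, -1.2992)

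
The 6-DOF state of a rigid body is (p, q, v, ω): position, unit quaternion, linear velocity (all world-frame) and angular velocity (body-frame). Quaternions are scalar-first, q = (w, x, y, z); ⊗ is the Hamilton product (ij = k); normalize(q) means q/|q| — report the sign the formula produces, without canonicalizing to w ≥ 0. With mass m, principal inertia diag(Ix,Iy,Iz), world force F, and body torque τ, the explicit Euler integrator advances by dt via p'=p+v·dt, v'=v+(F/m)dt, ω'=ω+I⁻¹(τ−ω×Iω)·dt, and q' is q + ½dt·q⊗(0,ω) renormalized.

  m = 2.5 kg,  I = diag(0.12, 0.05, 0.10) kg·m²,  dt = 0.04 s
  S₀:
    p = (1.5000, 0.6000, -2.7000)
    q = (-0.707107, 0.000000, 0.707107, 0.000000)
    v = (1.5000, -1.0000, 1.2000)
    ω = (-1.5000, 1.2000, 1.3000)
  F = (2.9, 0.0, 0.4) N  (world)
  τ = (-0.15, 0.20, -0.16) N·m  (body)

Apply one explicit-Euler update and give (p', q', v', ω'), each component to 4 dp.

p' = (1.5600, 0.5600, -2.6520)
q' = (-0.7233, 0.0396, 0.6894, 0.0028)
v' = (1.5464, -1.0000, 1.2064)
ω' = (-1.5760, 1.3912, 1.1856)

(τ − ω×Iω)/I = (-1.9000, 4.7800, -2.8600)
new body rate ω' = (-1.5760, 1.3912, 1.1856)
2q̇ = q⊗(0,ω) = (-0.8485284, 1.9798996, -0.8485284, 0.1414214)
q' = normalize(q + ½dt·q⊗(0,ω)) = (-0.7233, 0.0396, 0.6894, 0.0028)
linear accel F/m = (1.1600, 0.0000, 0.1600)
p' = p + v·dt = (1.5600, 0.5600, -2.6520)
new velocity v' = (1.5464, -1.0000, 1.2064)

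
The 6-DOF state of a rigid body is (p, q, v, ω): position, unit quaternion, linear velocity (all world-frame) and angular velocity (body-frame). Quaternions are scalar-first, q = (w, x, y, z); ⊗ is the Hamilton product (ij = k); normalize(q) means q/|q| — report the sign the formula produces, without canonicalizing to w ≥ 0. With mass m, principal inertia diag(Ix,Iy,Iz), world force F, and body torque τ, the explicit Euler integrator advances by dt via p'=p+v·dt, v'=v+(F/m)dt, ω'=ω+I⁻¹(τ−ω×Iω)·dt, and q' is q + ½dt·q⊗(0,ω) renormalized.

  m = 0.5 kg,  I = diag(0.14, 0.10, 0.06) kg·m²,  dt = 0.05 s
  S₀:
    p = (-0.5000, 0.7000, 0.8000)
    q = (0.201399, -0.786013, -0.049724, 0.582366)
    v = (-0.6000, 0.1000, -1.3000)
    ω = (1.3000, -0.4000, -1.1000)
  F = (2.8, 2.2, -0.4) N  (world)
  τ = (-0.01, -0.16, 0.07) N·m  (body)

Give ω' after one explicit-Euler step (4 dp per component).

α = I⁻¹(τ − ω×Iω) = (0.0543, -0.4560, 0.8200)
ω + α·dt = (1.3027, -0.4228, -1.0590)

ω' = (1.3027, -0.4228, -1.0590)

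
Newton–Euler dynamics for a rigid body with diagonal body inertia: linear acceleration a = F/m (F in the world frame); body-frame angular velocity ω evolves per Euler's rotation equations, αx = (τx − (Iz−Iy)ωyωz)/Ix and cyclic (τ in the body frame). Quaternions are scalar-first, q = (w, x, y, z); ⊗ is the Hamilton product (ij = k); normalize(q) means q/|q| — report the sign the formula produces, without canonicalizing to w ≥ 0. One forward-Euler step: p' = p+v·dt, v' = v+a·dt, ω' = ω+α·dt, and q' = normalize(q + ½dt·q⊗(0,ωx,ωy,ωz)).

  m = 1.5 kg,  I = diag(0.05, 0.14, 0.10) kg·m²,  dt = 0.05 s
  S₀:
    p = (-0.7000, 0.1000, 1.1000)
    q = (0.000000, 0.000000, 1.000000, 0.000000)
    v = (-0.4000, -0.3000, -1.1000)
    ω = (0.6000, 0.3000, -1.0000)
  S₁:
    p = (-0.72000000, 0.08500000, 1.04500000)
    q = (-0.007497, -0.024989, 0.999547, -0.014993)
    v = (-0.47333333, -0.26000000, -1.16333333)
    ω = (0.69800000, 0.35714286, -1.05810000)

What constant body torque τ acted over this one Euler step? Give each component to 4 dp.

τ = (0.1100, 0.1900, -0.1000)

rate change Δω = (0.09800000, 0.05714286, -0.05810000)
ω₀×(Iω₀) = (0.0120, 0.0300, 0.0162)
I·α + gyro = (0.1100, 0.1900, -0.1000)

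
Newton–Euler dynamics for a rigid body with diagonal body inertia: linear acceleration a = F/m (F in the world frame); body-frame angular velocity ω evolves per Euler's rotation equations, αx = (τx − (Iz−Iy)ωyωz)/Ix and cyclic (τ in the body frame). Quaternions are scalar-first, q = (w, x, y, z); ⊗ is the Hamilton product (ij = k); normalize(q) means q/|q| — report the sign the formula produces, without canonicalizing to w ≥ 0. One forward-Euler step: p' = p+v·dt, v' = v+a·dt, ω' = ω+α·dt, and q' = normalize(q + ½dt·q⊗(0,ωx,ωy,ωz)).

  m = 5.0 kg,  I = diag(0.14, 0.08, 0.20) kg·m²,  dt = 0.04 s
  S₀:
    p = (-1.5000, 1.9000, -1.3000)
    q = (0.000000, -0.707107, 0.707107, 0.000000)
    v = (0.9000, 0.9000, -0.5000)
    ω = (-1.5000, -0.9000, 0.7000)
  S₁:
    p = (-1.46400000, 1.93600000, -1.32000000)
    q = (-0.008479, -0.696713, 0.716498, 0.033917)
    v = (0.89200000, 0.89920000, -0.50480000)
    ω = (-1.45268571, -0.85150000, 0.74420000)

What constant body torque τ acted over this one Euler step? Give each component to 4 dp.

Δω = ω₁−ω₀ = (0.04731429, 0.04850000, 0.04420000)
ω₀×(Iω₀) = (-0.0756, 0.0630, -0.0810)
I·α + gyro = (0.0900, 0.1600, 0.1400)

τ = (0.0900, 0.1600, 0.1400)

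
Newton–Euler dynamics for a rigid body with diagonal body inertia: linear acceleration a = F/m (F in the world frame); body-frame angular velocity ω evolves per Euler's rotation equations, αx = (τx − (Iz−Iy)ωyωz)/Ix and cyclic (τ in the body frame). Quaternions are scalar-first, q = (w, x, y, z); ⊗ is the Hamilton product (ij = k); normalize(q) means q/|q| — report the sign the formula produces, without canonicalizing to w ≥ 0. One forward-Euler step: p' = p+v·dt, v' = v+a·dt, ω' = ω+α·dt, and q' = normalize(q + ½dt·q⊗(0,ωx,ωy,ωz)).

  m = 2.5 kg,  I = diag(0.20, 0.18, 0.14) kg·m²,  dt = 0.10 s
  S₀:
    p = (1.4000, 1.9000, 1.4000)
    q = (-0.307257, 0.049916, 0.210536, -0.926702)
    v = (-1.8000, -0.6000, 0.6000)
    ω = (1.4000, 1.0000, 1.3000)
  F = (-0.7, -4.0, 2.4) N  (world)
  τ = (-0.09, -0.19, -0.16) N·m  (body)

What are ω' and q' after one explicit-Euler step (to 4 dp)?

ω' = (1.3810, 0.8338, 1.2057)
q' = (-0.2595, 0.0879, 0.1263, -0.9534)

(τ − ω×Iω)/I = (-0.1900, -1.6622, -0.9429)
new body rate ω' = (1.3810, 0.8338, 1.2057)
q⊗(0,ω) = (0.9242942, 0.7702390, -1.6695306, -0.6442685)
updated quaternion q' = (-0.2595, 0.0879, 0.1263, -0.9534)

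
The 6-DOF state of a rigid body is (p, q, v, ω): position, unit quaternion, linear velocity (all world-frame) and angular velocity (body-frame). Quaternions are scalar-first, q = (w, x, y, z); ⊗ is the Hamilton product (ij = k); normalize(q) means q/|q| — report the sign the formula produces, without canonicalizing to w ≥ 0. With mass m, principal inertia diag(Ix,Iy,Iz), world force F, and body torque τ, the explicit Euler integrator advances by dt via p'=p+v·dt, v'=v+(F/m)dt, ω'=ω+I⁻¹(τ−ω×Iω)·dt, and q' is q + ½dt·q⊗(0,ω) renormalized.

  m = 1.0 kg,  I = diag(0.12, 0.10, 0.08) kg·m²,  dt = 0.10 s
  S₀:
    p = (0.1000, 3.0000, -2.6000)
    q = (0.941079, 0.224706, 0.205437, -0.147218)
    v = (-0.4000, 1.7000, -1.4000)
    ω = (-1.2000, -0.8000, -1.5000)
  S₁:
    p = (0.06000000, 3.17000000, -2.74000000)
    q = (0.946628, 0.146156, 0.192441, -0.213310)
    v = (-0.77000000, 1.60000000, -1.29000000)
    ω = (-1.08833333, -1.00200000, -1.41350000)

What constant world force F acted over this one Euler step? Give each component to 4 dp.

F = (-3.7000, -1.0000, 1.1000)

v₁ − v₀ = (-0.37000000, -0.10000000, 0.11000000)
applied force F = (-3.7000, -1.0000, 1.1000)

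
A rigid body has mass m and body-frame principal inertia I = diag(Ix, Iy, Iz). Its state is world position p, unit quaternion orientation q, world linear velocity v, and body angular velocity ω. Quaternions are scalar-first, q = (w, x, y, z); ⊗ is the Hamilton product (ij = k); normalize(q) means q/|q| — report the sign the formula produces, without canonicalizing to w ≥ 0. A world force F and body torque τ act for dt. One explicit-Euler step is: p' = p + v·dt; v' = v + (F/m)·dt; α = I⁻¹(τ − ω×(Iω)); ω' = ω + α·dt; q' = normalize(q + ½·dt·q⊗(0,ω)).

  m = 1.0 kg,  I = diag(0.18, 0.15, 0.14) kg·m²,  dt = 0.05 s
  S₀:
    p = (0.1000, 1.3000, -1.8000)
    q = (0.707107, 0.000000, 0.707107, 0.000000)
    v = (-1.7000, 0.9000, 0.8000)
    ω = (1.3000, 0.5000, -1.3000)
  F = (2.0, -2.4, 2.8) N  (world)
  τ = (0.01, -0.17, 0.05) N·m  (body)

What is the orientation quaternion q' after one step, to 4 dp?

2q̇ = q⊗(0,ω) = (-0.3535535, 0.0000000, 0.3535535, -1.8384782)
q' = normalize(q + ½dt·q⊗(0,ω)) = (0.6975, 0.0000, 0.7151, -0.0459)

q' = (0.6975, 0.0000, 0.7151, -0.0459)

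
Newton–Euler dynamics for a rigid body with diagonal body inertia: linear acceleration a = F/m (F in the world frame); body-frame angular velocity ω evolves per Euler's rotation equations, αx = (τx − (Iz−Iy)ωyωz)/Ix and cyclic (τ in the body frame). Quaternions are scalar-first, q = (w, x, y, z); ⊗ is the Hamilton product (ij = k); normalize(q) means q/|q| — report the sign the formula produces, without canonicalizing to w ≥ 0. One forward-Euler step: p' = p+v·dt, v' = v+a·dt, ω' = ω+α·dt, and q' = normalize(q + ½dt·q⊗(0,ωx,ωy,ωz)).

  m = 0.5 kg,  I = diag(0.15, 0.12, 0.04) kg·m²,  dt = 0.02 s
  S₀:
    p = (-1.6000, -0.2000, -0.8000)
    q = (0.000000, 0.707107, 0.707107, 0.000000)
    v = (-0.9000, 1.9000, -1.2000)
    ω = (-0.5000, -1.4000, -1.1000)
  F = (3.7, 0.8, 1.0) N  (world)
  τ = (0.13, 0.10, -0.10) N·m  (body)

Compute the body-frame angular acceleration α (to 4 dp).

α = (1.6880, 0.3292, -1.9750)

gyro term ω×Iω = (-0.1232, 0.0605, -0.0210)
α = I⁻¹(τ − ω×Iω) = (1.6880, 0.3292, -1.9750)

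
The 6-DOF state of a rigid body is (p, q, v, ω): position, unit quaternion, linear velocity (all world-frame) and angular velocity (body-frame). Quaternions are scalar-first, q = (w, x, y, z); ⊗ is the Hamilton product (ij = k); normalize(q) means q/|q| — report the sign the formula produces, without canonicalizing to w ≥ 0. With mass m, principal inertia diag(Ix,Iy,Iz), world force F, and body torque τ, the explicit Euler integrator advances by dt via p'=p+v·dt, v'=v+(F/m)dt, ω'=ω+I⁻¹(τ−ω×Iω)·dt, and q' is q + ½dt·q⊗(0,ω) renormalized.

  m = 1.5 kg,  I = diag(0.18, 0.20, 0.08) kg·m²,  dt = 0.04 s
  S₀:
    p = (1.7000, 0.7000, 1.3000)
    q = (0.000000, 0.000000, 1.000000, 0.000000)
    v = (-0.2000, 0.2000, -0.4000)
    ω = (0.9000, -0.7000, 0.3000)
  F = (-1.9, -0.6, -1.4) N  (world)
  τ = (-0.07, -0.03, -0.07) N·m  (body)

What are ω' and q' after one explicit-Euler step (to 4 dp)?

ω' = (0.8788, -0.7114, 0.2713)
q' = (0.0140, 0.0060, 0.9997, -0.0180)

gyro term ω×Iω = (0.0252, 0.0270, -0.0126)
α = I⁻¹(τ − ω×Iω) = (-0.5289, -0.2850, -0.7175)
new body rate ω' = (0.8788, -0.7114, 0.2713)
Hamilton product q⊗(0,ω) = (0.7000000, 0.3000000, 0.0000000, -0.9000000)
updated quaternion q' = (0.0140, 0.0060, 0.9997, -0.0180)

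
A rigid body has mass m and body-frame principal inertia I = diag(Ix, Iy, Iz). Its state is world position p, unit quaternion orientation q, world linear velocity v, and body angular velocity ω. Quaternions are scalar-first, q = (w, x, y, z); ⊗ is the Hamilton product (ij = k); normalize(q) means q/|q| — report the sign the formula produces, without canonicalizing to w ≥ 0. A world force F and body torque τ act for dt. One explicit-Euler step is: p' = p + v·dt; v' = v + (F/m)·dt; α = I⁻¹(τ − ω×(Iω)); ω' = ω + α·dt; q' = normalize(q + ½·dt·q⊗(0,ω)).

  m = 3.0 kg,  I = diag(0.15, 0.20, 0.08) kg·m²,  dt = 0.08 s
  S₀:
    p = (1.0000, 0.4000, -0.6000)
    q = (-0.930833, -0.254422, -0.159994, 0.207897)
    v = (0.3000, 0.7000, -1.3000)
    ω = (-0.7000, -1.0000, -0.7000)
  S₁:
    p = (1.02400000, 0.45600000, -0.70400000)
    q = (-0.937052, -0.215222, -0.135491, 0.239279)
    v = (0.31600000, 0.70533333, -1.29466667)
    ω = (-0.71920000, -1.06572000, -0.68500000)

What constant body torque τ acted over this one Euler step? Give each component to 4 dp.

Δω = ω₁−ω₀ = (-0.01920000, -0.06572000, 0.01500000)
applied torque τ = (-0.1200, -0.1300, 0.0500)

τ = (-0.1200, -0.1300, 0.0500)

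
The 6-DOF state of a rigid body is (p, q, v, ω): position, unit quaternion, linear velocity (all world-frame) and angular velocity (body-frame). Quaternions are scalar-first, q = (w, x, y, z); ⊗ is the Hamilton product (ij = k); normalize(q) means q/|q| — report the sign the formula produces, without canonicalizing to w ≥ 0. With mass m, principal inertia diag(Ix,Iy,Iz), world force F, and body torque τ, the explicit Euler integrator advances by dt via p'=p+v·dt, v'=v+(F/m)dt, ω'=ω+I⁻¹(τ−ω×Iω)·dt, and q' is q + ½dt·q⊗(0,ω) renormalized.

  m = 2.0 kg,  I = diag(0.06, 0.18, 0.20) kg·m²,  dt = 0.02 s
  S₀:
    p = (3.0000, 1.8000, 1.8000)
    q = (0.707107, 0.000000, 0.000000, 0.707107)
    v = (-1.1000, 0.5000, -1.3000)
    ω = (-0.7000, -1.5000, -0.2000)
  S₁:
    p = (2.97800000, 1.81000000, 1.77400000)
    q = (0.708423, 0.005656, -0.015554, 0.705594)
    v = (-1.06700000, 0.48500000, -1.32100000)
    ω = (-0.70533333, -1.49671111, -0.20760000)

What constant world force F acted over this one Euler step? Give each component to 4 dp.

F = (3.3000, -1.5000, -2.1000)

v₁ − v₀ = (0.03300000, -0.01500000, -0.02100000)
F = m·Δv/dt = (3.3000, -1.5000, -2.1000)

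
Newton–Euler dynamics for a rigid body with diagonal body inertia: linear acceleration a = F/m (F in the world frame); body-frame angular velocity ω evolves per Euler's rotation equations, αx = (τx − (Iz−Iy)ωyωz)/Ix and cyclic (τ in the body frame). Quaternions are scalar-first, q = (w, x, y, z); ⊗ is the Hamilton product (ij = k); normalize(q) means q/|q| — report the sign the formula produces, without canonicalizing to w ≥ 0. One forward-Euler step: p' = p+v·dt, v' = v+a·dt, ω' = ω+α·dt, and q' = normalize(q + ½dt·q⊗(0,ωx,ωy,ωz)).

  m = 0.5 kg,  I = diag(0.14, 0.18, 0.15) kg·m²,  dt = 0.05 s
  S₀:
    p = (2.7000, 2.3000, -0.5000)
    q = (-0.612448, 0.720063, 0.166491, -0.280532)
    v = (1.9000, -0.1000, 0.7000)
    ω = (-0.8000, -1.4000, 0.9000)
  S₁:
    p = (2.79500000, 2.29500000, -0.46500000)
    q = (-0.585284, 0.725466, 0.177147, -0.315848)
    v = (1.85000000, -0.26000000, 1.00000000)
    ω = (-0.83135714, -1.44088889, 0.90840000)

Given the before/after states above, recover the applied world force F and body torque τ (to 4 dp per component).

v₁ − v₀ = (-0.05000000, -0.16000000, 0.30000000)
m·(v₁−v₀)/dt = (-0.5000, -1.6000, 3.0000)
rate change Δω = (-0.03135714, -0.04088889, 0.00840000)
τ = I·(Δω/dt) + ω₀×(Iω₀) = (-0.0500, -0.1400, 0.0700)

F = (-0.5000, -1.6000, 3.0000)
τ = (-0.0500, -0.1400, 0.0700)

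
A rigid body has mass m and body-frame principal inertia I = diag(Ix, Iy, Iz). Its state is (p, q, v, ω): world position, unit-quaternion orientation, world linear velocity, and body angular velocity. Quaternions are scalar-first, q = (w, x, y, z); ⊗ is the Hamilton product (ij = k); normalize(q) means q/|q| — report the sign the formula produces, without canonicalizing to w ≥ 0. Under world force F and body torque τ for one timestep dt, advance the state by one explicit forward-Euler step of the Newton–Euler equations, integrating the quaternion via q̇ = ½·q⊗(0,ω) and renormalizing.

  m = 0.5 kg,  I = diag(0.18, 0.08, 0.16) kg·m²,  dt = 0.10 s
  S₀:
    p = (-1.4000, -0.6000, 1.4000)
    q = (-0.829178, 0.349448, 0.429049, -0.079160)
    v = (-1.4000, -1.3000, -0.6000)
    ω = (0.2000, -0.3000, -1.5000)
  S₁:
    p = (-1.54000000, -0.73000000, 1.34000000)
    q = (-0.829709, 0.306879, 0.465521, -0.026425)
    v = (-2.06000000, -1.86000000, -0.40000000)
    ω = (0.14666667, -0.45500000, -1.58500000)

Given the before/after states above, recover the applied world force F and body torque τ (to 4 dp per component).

Δω = ω₁−ω₀ = (-0.05333333, -0.15500000, -0.08500000)
ω₀×(Iω₀) = (0.0360, -0.0060, 0.0060)
τ = I·(Δω/dt) + ω₀×(Iω₀) = (-0.0600, -0.1300, -0.1300)
Δv = v₁−v₀ = (-0.66000000, -0.56000000, 0.20000000)
applied force F = (-3.3000, -2.8000, 1.0000)

F = (-3.3000, -2.8000, 1.0000)
τ = (-0.0600, -0.1300, -0.1300)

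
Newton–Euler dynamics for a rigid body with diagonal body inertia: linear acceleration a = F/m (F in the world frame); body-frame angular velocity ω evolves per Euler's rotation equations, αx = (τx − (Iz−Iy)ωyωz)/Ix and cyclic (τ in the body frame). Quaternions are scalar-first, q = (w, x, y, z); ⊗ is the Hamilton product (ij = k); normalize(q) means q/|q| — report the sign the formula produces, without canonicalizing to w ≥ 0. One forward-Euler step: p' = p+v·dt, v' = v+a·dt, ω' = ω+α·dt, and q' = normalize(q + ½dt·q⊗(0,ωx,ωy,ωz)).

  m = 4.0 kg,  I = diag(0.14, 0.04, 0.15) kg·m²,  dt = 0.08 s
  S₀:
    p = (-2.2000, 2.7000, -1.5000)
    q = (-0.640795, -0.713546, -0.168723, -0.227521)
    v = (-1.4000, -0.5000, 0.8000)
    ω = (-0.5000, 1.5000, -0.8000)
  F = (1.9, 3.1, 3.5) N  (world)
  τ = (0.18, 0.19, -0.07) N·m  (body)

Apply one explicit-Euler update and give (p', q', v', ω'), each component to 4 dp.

p' = (-2.3120, 2.6600, -1.4360)
q' = (-0.6506, -0.6800, -0.2249, -0.2526)
v' = (-1.3620, -0.4380, 0.8700)
ω' = (-0.3217, 1.8880, -0.8773)

gyro term ω×Iω = (-0.1320, -0.0040, 0.0750)
angular accel α = (2.2286, 4.8500, -0.9667)
new body rate ω' = (-0.3217, 1.8880, -0.8773)
q⊗(0,ω) = (-0.2857053, 0.7966574, -1.4182688, -0.6420445)
q + ½dt·q⊗(0,ω), renormalized = (-0.6506, -0.6800, -0.2249, -0.2526)
a = F/m = (0.4750, 0.7750, 0.8750)
p + v·dt = (-2.3120, 2.6600, -1.4360)
v + (F/m)dt = (-1.3620, -0.4380, 0.8700)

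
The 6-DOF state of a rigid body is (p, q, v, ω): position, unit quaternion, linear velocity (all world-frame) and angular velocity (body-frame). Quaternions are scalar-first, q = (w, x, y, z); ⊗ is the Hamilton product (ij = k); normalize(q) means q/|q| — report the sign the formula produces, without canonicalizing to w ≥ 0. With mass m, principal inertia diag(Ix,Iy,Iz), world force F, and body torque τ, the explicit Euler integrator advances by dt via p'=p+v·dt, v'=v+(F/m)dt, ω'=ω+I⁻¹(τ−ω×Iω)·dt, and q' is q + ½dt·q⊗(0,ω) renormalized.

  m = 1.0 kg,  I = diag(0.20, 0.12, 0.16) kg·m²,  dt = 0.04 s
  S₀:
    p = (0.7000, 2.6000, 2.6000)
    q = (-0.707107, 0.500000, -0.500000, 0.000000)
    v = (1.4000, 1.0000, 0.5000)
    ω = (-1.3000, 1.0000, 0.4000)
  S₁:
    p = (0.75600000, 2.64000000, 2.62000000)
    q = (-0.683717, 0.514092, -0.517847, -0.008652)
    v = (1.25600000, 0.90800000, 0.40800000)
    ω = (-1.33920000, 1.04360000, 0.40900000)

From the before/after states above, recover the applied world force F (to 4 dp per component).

Δv = v₁−v₀ = (-0.14400000, -0.09200000, -0.09200000)
F = m·Δv/dt = (-3.6000, -2.3000, -2.3000)

F = (-3.6000, -2.3000, -2.3000)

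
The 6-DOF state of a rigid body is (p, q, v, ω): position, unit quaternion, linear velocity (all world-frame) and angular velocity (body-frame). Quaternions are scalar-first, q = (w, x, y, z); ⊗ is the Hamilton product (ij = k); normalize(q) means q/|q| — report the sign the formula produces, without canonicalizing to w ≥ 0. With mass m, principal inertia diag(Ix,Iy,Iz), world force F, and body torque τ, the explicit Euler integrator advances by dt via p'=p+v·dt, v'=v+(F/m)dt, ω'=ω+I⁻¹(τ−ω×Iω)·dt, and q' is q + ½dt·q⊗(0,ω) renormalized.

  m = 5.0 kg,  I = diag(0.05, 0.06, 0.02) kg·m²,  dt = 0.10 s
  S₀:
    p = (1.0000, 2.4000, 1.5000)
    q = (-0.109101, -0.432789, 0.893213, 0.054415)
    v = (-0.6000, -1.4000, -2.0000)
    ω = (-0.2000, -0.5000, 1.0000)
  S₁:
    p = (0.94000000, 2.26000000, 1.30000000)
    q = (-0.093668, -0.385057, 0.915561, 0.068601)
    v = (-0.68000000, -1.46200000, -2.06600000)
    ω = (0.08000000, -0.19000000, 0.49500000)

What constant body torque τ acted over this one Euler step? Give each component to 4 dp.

Δω = ω₁−ω₀ = (0.28000000, 0.31000000, -0.50500000)
gyro term ω₀×Iω₀ = (0.0200, -0.0060, 0.0010)
τ = I·(Δω/dt) + ω₀×(Iω₀) = (0.1600, 0.1800, -0.1000)

τ = (0.1600, 0.1800, -0.1000)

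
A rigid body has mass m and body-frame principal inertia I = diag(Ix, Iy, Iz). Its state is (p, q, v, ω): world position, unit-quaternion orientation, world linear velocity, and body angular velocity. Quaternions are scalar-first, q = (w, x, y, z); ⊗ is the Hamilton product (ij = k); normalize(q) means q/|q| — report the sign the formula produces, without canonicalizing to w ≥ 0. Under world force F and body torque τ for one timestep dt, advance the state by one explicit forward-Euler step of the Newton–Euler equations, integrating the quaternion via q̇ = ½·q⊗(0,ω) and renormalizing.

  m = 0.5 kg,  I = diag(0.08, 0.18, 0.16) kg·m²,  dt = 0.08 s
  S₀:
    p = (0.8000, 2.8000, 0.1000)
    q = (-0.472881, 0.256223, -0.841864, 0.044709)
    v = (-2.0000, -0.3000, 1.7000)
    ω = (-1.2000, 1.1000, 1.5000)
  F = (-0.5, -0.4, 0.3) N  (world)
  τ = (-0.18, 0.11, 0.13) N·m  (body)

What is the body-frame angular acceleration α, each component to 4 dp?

gyro term ω×Iω = (-0.0330, 0.1440, -0.1320)
(τ − ω×Iω)/I = (-1.8375, -0.1889, 1.6375)

α = (-1.8375, -0.1889, 1.6375)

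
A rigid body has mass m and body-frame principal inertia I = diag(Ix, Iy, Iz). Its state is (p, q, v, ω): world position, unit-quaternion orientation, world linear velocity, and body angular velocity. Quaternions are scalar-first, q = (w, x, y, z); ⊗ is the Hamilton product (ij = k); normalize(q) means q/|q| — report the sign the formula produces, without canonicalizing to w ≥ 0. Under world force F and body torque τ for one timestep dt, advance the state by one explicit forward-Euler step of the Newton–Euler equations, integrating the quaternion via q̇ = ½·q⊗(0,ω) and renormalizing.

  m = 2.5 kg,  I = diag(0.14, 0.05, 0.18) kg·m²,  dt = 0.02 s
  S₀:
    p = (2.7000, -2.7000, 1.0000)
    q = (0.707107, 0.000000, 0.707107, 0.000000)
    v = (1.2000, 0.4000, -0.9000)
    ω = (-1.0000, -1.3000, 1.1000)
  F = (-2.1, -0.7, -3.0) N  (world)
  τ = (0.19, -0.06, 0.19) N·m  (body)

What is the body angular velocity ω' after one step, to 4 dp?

ω' = (-0.9463, -1.3416, 1.1341)

gyro term ω×Iω = (-0.1859, 0.0440, -0.1170)
α = I⁻¹(τ − ω×Iω) = (2.6850, -2.0800, 1.7056)
ω' = ω + α·dt = (-0.9463, -1.3416, 1.1341)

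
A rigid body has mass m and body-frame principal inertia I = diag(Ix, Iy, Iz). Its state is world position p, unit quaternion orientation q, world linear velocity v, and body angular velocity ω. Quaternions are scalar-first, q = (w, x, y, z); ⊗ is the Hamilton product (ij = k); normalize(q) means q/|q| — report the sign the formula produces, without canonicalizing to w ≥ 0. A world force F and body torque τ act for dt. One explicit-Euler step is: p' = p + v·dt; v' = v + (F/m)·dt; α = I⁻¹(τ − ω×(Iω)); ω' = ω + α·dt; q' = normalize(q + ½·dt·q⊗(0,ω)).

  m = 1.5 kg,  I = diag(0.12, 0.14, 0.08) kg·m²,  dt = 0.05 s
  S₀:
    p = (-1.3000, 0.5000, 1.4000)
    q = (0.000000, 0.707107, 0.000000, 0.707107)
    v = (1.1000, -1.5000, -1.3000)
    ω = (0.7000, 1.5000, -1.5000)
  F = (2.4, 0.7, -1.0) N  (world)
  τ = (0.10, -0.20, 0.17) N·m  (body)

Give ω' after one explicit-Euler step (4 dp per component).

ω×(Iω) gyroscopic = (0.1350, -0.0420, 0.0210)
(τ − ω×Iω)/I = (-0.2917, -1.1286, 1.8625)
ω' = ω + α·dt = (0.6854, 1.4436, -1.4069)

ω' = (0.6854, 1.4436, -1.4069)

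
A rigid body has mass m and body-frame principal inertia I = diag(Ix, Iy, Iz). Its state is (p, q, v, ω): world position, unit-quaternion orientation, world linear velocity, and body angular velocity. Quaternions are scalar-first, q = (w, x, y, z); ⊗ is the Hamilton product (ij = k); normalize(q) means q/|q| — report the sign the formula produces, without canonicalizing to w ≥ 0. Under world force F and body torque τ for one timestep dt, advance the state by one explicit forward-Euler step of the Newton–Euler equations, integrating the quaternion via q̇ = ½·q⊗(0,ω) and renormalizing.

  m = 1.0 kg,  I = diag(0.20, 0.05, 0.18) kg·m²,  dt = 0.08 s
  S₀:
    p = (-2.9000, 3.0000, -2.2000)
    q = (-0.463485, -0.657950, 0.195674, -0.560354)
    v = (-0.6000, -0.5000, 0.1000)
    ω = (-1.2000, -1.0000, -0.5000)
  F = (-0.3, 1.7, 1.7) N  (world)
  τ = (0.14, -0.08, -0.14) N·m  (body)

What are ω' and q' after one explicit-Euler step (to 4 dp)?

gyro term ω×Iω = (0.0650, 0.0120, -0.1800)
(τ − ω×Iω)/I = (0.3750, -1.8400, 0.2222)
ω' = ω + α·dt = (-1.1700, -1.1472, -0.4822)
2q̇ = q⊗(0,ω) = (-0.8740430, -0.1020090, 0.8069348, 1.1245013)
updated quaternion q' = (-0.4974, -0.6606, 0.2275, -0.5143)

ω' = (-1.1700, -1.1472, -0.4822)
q' = (-0.4974, -0.6606, 0.2275, -0.5143)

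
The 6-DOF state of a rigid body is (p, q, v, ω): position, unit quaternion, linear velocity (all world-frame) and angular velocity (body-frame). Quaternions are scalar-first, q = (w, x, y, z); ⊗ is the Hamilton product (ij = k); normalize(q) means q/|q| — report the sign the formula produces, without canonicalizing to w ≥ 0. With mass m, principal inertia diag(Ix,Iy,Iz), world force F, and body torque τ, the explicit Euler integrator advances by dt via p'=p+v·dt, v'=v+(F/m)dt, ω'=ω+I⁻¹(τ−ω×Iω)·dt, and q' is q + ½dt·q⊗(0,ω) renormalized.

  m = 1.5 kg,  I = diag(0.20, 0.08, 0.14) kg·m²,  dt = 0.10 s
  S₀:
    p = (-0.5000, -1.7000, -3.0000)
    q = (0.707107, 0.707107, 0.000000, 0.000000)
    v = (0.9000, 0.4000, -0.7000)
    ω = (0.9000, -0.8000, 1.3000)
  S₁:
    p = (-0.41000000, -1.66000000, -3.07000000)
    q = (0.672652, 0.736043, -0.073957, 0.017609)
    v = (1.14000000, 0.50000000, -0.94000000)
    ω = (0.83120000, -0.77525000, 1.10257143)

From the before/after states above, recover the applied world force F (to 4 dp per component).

Δv = v₁−v₀ = (0.24000000, 0.10000000, -0.24000000)
m·(v₁−v₀)/dt = (3.6000, 1.5000, -3.6000)

F = (3.6000, 1.5000, -3.6000)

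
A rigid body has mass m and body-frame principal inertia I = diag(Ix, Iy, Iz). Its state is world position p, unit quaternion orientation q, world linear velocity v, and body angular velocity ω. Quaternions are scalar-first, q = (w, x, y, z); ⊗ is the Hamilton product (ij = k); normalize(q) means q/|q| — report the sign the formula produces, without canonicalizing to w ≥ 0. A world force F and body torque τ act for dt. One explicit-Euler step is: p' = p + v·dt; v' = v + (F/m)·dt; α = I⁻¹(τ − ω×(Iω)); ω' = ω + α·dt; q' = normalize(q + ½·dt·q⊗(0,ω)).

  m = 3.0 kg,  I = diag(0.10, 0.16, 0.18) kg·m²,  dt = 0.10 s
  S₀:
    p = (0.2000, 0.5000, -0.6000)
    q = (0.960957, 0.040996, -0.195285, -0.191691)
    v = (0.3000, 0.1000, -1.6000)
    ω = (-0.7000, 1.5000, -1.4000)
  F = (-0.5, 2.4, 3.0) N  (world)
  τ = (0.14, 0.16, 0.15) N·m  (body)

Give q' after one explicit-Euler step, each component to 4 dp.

Hamilton product q⊗(0,ω) = (0.0532573, -0.1117344, 1.6330136, -1.4205453)
q' = normalize(q + ½dt·q⊗(0,ω)) = (0.9580, 0.0352, -0.1130, -0.2612)

q' = (0.9580, 0.0352, -0.1130, -0.2612)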